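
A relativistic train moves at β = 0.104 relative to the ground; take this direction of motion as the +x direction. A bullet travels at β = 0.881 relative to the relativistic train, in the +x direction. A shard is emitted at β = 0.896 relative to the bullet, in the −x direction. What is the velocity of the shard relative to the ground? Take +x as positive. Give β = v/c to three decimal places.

Apply u = (u' + v)/(1 + u'v/c²) successively, working outward toward the ground.
Start: velocity of the relativistic train relative to the ground = 0.1040c.
Compose with the bullet (u' = 0.881 in the relativistic train frame): u_1 = (0.881 + 0.104) / (1 + 0.881·0.104) = 0.9850/1.0916 = 0.9023.
Compose with the shard (u' = -0.896 in the bullet frame): u_2 = (-0.896 + 0.902) / (1 + (-0.896)·0.902) = 0.0063/0.1915 = 0.0330.

β = +0.033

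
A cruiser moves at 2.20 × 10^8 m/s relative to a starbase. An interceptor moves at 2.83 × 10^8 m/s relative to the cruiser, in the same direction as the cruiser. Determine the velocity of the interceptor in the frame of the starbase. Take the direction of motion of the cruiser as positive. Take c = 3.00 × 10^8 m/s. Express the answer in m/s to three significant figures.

2.97 × 10^8 m/s

In units of c (dividing by 3.00 × 10^8 m/s): v = 0.733, u' = 0.943.
u = (u' + v)/(1 + u'v/c²):
u = (0.943 + 0.733) / (1 + 0.943·0.733) = 1.6767/1.6918 = 0.9911
(Galilean addition would give +1.677c, exceeding c.)
Converting back: u = 0.9911 × 3.00 × 10^8 m/s.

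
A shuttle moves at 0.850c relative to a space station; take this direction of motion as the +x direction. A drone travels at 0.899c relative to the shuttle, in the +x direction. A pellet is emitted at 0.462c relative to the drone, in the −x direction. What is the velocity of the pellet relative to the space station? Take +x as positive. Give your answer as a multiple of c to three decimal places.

Apply u = (u' + v)/(1 + u'v/c²) successively, working outward toward the space station.
Start: velocity of the shuttle relative to the space station = 0.8500c.
Compose with the drone (u' = 0.899 in the shuttle frame): u_1 = (0.899 + 0.850) / (1 + 0.899·0.850) = 1.7490/1.7642 = 0.9914.
Compose with the pellet (u' = -0.462 in the drone frame): u_2 = (-0.462 + 0.991) / (1 + (-0.462)·0.991) = 0.5294/0.5420 = 0.9768.

+0.977c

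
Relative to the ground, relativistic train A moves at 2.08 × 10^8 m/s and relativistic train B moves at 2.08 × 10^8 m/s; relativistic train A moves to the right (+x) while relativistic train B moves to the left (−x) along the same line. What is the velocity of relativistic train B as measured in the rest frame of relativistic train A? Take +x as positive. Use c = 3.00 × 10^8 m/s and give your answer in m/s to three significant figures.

-2.81 × 10^8 m/s

β_A = 0.693, β_B = -0.693 (dividing each by c = 3.00 × 10^8 m/s).
Transform to A's frame with the inverse velocity-addition law: u' = (u − v)/(1 − uv/c²), taking u = β_B and v = β_A.
u' = (-0.693 − 0.693) / (1 − (0.693)(-0.693)) = -1.3867/1.4807 = -0.9365.
u' = -0.9365 × 3.00 × 10^8 m/s.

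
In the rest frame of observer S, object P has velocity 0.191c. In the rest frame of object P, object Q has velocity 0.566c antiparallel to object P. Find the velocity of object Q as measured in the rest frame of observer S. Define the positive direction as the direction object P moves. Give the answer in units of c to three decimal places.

-0.420c

With v = 0.191 and u' = -0.566 (in units of c),
u = (u' + v)/(1 + u'v/c²):
u = (-0.566 + 0.191) / (1 + (-0.566)·0.191) = -0.3750/0.8919 = -0.4205
(Galilean addition would give -0.375c.)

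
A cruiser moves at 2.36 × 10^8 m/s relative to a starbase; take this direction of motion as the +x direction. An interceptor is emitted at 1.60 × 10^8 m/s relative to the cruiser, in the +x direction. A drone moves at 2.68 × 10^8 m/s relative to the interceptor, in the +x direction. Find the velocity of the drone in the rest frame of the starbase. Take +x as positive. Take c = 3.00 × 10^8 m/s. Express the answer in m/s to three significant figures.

Apply u = (u' + v)/(1 + u'v/c²) successively, working outward toward the starbase.
(Dividing each given speed by c = 3.00 × 10^8 m/s to work in units of c.)
Start: velocity of the cruiser relative to the starbase = 0.7867c.
Compose with the interceptor (u' = 0.533 in the cruiser frame): u_1 = (0.533 + 0.787) / (1 + 0.533·0.787) = 1.3200/1.4196 = 0.9299.
Compose with the drone (u' = 0.893 in the interceptor frame): u_2 = (0.893 + 0.930) / (1 + 0.893·0.930) = 1.8232/1.8307 = 0.9959.
So u = 0.9959 × 3.00 × 10^8 m/s.

2.99 × 10^8 m/s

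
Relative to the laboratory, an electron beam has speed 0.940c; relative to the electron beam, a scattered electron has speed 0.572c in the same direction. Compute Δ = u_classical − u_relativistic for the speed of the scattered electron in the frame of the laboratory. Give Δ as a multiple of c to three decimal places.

Galilean: u_cl = 0.572 + 0.940 = 1.5120.
Relativistic: u_rel = (0.572 + 0.940) / (1 + 0.572·0.940) = 1.5120/1.5377 = 0.9833.
Δ = 1.5120 − 0.9833 = 0.5287.
(The classical prediction exceeds c; the relativistic result does not.)

Δ = 0.529c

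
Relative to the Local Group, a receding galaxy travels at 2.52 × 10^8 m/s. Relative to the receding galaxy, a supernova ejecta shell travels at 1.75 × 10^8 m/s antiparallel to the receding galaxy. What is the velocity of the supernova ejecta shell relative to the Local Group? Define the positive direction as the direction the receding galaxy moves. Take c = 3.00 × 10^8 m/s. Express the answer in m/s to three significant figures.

In units of c (dividing by 3.00 × 10^8 m/s): v = 0.840, u' = -0.583.
u = (u' + v)/(1 + u'v/c²):
u = (-0.583 + 0.840) / (1 + (-0.583)·0.840) = 0.2567/0.5100 = 0.5033
Converting back: u = 0.5033 × 3.00 × 10^8 m/s.

+1.51 × 10^8 m/s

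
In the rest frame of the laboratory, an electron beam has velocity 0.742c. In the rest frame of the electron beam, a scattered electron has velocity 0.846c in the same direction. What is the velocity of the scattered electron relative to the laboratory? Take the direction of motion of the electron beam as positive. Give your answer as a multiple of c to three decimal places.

With v = 0.742 and u' = 0.846 (in units of c),
u = (u' + v)/(1 + u'v/c²):
u = (0.846 + 0.742) / (1 + 0.846·0.742) = 1.5880/1.6277 = 0.9756
(Galilean addition would give +1.588c, exceeding c.)

0.976c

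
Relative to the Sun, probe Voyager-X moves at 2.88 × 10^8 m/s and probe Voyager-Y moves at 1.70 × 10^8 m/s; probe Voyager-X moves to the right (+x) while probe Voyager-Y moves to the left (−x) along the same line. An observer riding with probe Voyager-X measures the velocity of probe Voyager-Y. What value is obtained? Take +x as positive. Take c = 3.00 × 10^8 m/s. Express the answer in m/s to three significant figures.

β_A = 0.960, β_B = -0.567 (dividing each by c = 3.00 × 10^8 m/s).
Transform to A's frame with the inverse velocity-addition law: u' = (u − v)/(1 − uv/c²), taking u = β_B and v = β_A.
u' = (-0.567 − 0.960) / (1 − (0.960)(-0.567)) = -1.5267/1.5440 = -0.9888.
u' = -0.9888 × 3.00 × 10^8 m/s.

-2.97 × 10^8 m/s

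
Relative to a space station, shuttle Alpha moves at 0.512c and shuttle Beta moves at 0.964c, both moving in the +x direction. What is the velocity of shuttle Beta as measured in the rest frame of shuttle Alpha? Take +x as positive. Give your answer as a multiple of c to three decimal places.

+0.893c

β_A = 0.512, β_B = 0.964.
Transform to A's frame with the inverse velocity-addition law: u' = (u − v)/(1 − uv/c²), taking u = β_B and v = β_A.
u' = (0.964 − 0.512) / (1 − (0.512)(0.964)) = 0.4520/0.5064 = 0.8925.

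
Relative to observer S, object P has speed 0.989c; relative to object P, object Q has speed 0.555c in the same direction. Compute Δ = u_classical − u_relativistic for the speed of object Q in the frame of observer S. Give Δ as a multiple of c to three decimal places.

Δ = 0.547c

Galilean: u_cl = 0.555 + 0.989 = 1.5440.
Relativistic: u_rel = (0.555 + 0.989) / (1 + 0.555·0.989) = 1.5440/1.5489 = 0.9968.
Δ = 1.5440 − 0.9968 = 0.5472.
(The classical prediction exceeds c; the relativistic result does not.)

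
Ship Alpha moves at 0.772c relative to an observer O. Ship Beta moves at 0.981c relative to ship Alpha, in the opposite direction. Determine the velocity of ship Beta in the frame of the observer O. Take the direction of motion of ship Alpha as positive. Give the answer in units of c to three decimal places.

-0.861c

With v = 0.772 and u' = -0.981 (in units of c),
u = (u' + v)/(1 + u'v/c²):
u = (-0.981 + 0.772) / (1 + (-0.981)·0.772) = -0.2090/0.2427 = -0.8613
(Galilean addition would give -0.209c.)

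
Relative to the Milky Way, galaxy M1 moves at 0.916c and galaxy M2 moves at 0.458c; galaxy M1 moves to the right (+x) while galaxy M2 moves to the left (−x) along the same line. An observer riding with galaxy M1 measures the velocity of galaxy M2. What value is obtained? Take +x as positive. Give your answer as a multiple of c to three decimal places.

β_A = 0.916, β_B = -0.458.
Transform to A's frame with the inverse velocity-addition law: u' = (u − v)/(1 − uv/c²), taking u = β_B and v = β_A.
u' = (-0.458 − 0.916) / (1 − (0.916)(-0.458)) = -1.3740/1.4195 = -0.9679.

-0.968c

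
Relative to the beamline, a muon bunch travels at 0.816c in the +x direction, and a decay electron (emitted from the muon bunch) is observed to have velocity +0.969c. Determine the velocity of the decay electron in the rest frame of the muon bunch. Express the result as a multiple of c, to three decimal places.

+0.731c

Invert the composition law: u' = (u − v)/(1 − uv/c²).
u' = (0.969 − 0.816) / (1 − (0.969)(0.816)) = 0.1530/0.2093 = 0.7310.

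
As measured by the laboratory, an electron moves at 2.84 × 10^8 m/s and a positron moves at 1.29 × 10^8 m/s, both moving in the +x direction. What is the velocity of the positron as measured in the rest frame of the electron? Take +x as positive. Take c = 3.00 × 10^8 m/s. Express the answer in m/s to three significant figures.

-2.61 × 10^8 m/s

β_A = 0.947, β_B = 0.430 (dividing each by c = 3.00 × 10^8 m/s).
Transform to A's frame with the inverse velocity-addition law: u' = (u − v)/(1 − uv/c²), taking u = β_B and v = β_A.
u' = (0.430 − 0.947) / (1 − (0.947)(0.430)) = -0.5167/0.5929 = -0.8714.
u' = -0.8714 × 3.00 × 10^8 m/s.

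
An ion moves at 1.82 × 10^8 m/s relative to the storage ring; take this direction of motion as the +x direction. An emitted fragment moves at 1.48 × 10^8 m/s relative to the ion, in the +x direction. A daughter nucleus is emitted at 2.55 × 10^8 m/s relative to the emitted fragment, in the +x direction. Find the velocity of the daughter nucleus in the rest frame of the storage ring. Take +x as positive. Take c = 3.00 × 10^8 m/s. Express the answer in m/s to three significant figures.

Apply u = (u' + v)/(1 + u'v/c²) successively, working outward toward the storage ring.
(Dividing each given speed by c = 3.00 × 10^8 m/s to work in units of c.)
Start: velocity of the ion relative to the storage ring = 0.6067c.
Compose with the emitted fragment (u' = 0.493 in the ion frame): u_1 = (0.493 + 0.607) / (1 + 0.493·0.607) = 1.1000/1.2993 = 0.8466.
Compose with the daughter nucleus (u' = 0.850 in the emitted fragment frame): u_2 = (0.850 + 0.847) / (1 + 0.850·0.847) = 1.6966/1.7196 = 0.9866.
So u = 0.9866 × 3.00 × 10^8 m/s.

2.96 × 10^8 m/s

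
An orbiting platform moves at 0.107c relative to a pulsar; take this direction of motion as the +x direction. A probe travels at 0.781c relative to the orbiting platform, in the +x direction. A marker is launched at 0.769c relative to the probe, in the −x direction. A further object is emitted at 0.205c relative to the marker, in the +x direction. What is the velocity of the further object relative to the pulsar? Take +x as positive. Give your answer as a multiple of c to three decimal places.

Apply u = (u' + v)/(1 + u'v/c²) successively, working outward toward the pulsar.
Start: velocity of the orbiting platform relative to the pulsar = 0.1070c.
Compose with the probe (u' = 0.781 in the orbiting platform frame): u_1 = (0.781 + 0.107) / (1 + 0.781·0.107) = 0.8880/1.0836 = 0.8195.
Compose with the marker (u' = -0.769 in the probe frame): u_2 = (-0.769 + 0.820) / (1 + (-0.769)·0.820) = 0.0505/0.3698 = 0.1366.
Compose with the further object (u' = 0.205 in the marker frame): u_3 = (0.205 + 0.137) / (1 + 0.205·0.137) = 0.3416/1.0280 = 0.3323.

+0.332c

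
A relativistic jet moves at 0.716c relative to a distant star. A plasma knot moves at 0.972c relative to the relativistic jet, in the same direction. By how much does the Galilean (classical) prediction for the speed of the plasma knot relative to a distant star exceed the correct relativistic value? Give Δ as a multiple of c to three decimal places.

Galilean: u_cl = 0.972 + 0.716 = 1.6880.
Relativistic: u_rel = (0.972 + 0.716) / (1 + 0.972·0.716) = 1.6880/1.6960 = 0.9953.
Δ = 1.6880 − 0.9953 = 0.6927.
(The classical prediction exceeds c; the relativistic result does not.)

Δ = 0.693c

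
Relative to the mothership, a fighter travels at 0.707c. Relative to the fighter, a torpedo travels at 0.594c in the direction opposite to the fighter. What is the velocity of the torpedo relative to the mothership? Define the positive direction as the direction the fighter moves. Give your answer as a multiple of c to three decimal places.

+0.195c

With v = 0.707 and u' = -0.594 (in units of c),
u = (u' + v)/(1 + u'v/c²):
u = (-0.594 + 0.707) / (1 + (-0.594)·0.707) = 0.1130/0.5800 = 0.1948
(Galilean addition would give +0.113c.)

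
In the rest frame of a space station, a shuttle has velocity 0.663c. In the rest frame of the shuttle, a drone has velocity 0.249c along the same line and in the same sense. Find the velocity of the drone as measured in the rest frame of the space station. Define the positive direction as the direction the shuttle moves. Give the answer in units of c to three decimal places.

With v = 0.663 and u' = 0.249 (in units of c),
u = (u' + v)/(1 + u'v/c²):
u = (0.249 + 0.663) / (1 + 0.249·0.663) = 0.9120/1.1651 = 0.7828
(Galilean addition would give +0.912c.)

0.783c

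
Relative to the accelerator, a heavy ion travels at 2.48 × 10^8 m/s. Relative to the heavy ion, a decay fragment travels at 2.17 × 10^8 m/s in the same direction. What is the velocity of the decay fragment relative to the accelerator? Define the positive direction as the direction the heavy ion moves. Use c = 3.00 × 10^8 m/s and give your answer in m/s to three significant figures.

In units of c (dividing by 3.00 × 10^8 m/s): v = 0.827, u' = 0.723.
u = (u' + v)/(1 + u'v/c²):
u = (0.723 + 0.827) / (1 + 0.723·0.827) = 1.5500/1.5980 = 0.9700
Converting back: u = 0.9700 × 3.00 × 10^8 m/s.

2.91 × 10^8 m/s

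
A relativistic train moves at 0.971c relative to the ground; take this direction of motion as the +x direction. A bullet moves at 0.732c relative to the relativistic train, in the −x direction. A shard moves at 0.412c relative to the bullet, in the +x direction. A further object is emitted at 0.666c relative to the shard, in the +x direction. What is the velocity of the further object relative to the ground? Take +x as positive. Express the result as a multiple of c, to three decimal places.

+0.984c

Apply u = (u' + v)/(1 + u'v/c²) successively, working outward toward the ground.
Start: velocity of the relativistic train relative to the ground = 0.9710c.
Compose with the bullet (u' = -0.732 in the relativistic train frame): u_1 = (-0.732 + 0.971) / (1 + (-0.732)·0.971) = 0.2390/0.2892 = 0.8263.
Compose with the shard (u' = 0.412 in the bullet frame): u_2 = (0.412 + 0.826) / (1 + 0.412·0.826) = 1.2383/1.3405 = 0.9238.
Compose with the further object (u' = 0.666 in the shard frame): u_3 = (0.666 + 0.924) / (1 + 0.666·0.924) = 1.5898/1.6153 = 0.9842.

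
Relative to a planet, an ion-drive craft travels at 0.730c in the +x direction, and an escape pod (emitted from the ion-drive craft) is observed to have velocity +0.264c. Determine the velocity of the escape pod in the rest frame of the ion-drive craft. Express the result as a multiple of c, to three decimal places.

-0.577c

Invert the composition law: u' = (u − v)/(1 − uv/c²).
u' = (0.264 − 0.730) / (1 − (0.264)(0.730)) = -0.4660/0.8073 = -0.5772.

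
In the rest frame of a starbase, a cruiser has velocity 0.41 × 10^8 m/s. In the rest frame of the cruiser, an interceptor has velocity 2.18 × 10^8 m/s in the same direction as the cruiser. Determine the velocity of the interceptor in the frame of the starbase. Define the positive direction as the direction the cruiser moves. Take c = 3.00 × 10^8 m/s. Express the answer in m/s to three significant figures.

2.36 × 10^8 m/s

In units of c (dividing by 3.00 × 10^8 m/s): v = 0.137, u' = 0.727.
u = (u' + v)/(1 + u'v/c²):
u = (0.727 + 0.137) / (1 + 0.727·0.137) = 0.8633/1.0993 = 0.7853
(Galilean addition would give +0.863c.)
Converting back: u = 0.7853 × 3.00 × 10^8 m/s.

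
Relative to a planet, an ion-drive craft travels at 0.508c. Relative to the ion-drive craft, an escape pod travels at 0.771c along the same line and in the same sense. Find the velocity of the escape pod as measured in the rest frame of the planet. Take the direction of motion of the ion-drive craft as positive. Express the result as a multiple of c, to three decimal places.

With v = 0.508 and u' = 0.771 (in units of c),
u = (u' + v)/(1 + u'v/c²):
u = (0.771 + 0.508) / (1 + 0.771·0.508) = 1.2790/1.3917 = 0.9190
(Galilean addition would give +1.279c, exceeding c.)

0.919c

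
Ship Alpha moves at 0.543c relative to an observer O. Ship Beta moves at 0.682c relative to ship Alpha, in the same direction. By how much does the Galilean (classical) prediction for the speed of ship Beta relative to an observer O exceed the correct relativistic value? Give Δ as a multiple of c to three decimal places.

Δ = 0.331c

Galilean: u_cl = 0.682 + 0.543 = 1.2250.
Relativistic: u_rel = (0.682 + 0.543) / (1 + 0.682·0.543) = 1.2250/1.3703 = 0.8939.
Δ = 1.2250 − 0.8939 = 0.3311.
(The classical prediction exceeds c; the relativistic result does not.)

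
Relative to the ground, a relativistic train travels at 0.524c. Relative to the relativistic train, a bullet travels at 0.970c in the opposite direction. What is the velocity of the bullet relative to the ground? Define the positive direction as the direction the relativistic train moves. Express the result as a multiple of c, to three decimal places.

-0.907c

With v = 0.524 and u' = -0.970 (in units of c),
u = (u' + v)/(1 + u'v/c²):
u = (-0.970 + 0.524) / (1 + (-0.970)·0.524) = -0.4460/0.4917 = -0.9070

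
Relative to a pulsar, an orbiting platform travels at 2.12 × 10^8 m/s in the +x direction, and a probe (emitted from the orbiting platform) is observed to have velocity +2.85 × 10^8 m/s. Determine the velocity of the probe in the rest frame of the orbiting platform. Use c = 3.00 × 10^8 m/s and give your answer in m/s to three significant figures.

+2.22 × 10^8 m/s

v = 0.707c, u = 0.950c.
Invert the composition law: u' = (u − v)/(1 − uv/c²).
u' = (0.950 − 0.707) / (1 − (0.950)(0.707)) = 0.2433/0.3287 = 0.7404.
u' = 0.7404 × 3.00 × 10^8 m/s.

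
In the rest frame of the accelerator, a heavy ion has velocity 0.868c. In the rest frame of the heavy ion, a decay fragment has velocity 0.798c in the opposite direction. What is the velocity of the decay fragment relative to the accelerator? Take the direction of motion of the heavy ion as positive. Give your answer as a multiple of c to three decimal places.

With v = 0.868 and u' = -0.798 (in units of c),
u = (u' + v)/(1 + u'v/c²):
u = (-0.798 + 0.868) / (1 + (-0.798)·0.868) = 0.0700/0.3073 = 0.2278
(Galilean addition would give +0.070c.)

+0.228c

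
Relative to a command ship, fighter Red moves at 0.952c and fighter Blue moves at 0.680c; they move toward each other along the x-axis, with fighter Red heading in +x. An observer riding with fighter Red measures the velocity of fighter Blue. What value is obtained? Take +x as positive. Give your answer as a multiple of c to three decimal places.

-0.991c

β_A = 0.952, β_B = -0.680.
Transform to A's frame with the inverse velocity-addition law: u' = (u − v)/(1 − uv/c²), taking u = β_B and v = β_A.
u' = (-0.680 − 0.952) / (1 − (0.952)(-0.680)) = -1.6320/1.6474 = -0.9907.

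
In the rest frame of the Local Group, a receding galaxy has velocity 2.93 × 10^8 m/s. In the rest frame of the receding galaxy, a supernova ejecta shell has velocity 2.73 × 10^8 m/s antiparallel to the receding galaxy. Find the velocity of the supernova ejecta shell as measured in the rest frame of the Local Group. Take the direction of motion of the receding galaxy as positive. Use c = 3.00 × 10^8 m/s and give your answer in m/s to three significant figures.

In units of c (dividing by 3.00 × 10^8 m/s): v = 0.977, u' = -0.910.
u = (u' + v)/(1 + u'v/c²):
u = (-0.910 + 0.977) / (1 + (-0.910)·0.977) = 0.0667/0.1112 = 0.5993
(Galilean addition would give +0.067c.)
Converting back: u = 0.5993 × 3.00 × 10^8 m/s.

+1.80 × 10^8 m/s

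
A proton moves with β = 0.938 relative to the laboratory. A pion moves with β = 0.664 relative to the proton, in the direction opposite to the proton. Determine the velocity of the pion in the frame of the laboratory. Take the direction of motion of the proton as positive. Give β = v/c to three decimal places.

β = +0.726

With v = 0.938 and u' = -0.664 (in units of c),
u = (u' + v)/(1 + u'v/c²):
u = (-0.664 + 0.938) / (1 + (-0.664)·0.938) = 0.2740/0.3772 = 0.7265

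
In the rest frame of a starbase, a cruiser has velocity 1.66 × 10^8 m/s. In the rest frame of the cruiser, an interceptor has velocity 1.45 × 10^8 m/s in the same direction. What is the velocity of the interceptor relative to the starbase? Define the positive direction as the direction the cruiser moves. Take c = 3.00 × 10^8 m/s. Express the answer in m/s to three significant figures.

In units of c (dividing by 3.00 × 10^8 m/s): v = 0.553, u' = 0.483.
u = (u' + v)/(1 + u'v/c²):
u = (0.483 + 0.553) / (1 + 0.483·0.553) = 1.0367/1.2674 = 0.8179
Converting back: u = 0.8179 × 3.00 × 10^8 m/s.

2.45 × 10^8 m/s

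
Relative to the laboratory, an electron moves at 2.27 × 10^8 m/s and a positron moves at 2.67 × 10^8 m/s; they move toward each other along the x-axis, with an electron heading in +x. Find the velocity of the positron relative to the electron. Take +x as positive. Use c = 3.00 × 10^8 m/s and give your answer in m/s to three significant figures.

-2.95 × 10^8 m/s

β_A = 0.757, β_B = -0.890 (dividing each by c = 3.00 × 10^8 m/s).
Transform to A's frame with the inverse velocity-addition law: u' = (u − v)/(1 − uv/c²), taking u = β_B and v = β_A.
u' = (-0.890 − 0.757) / (1 − (0.757)(-0.890)) = -1.6467/1.6734 = -0.9840.
u' = -0.9840 × 3.00 × 10^8 m/s.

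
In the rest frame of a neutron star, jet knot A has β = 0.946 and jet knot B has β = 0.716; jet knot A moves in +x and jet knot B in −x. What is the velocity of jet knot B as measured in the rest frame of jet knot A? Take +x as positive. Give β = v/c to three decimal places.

β_A = 0.946, β_B = -0.716.
Transform to A's frame with the inverse velocity-addition law: u' = (u − v)/(1 − uv/c²), taking u = β_B and v = β_A.
u' = (-0.716 − 0.946) / (1 − (0.946)(-0.716)) = -1.6620/1.6773 = -0.9909.

β = -0.991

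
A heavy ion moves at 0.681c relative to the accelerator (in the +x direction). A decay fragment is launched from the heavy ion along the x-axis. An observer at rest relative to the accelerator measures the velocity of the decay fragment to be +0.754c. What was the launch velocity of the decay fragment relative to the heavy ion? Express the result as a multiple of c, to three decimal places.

Invert the composition law: u' = (u − v)/(1 − uv/c²).
u' = (0.754 − 0.681) / (1 − (0.754)(0.681)) = 0.0730/0.4865 = 0.1500.

+0.150c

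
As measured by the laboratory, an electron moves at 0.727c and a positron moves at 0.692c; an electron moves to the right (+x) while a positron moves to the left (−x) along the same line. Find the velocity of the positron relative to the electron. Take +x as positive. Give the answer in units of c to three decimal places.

-0.944c

β_A = 0.727, β_B = -0.692.
Transform to A's frame with the inverse velocity-addition law: u' = (u − v)/(1 − uv/c²), taking u = β_B and v = β_A.
u' = (-0.692 − 0.727) / (1 − (0.727)(-0.692)) = -1.4190/1.5031 = -0.9441.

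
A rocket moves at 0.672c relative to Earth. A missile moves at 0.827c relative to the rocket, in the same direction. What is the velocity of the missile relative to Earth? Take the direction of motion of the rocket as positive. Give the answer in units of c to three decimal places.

With v = 0.672 and u' = 0.827 (in units of c),
u = (u' + v)/(1 + u'v/c²):
u = (0.827 + 0.672) / (1 + 0.827·0.672) = 1.4990/1.5557 = 0.9635

0.964c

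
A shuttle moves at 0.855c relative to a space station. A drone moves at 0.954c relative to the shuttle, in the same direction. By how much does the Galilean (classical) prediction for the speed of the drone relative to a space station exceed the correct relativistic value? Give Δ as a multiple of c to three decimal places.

Galilean: u_cl = 0.954 + 0.855 = 1.8090.
Relativistic: u_rel = (0.954 + 0.855) / (1 + 0.954·0.855) = 1.8090/1.8157 = 0.9963.
Δ = 1.8090 − 0.9963 = 0.8127.
(The classical prediction exceeds c; the relativistic result does not.)

Δ = 0.813c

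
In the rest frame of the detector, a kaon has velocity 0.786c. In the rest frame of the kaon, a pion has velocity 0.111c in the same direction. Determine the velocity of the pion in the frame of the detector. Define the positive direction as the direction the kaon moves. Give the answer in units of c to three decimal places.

0.825c

With v = 0.786 and u' = 0.111 (in units of c),
u = (u' + v)/(1 + u'v/c²):
u = (0.111 + 0.786) / (1 + 0.111·0.786) = 0.8970/1.0872 = 0.8250
(Galilean addition would give +0.897c.)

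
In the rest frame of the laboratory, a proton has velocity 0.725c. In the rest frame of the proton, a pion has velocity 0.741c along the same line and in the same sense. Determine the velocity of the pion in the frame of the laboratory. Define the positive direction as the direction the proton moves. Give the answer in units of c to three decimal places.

0.954c

With v = 0.725 and u' = 0.741 (in units of c),
u = (u' + v)/(1 + u'v/c²):
u = (0.741 + 0.725) / (1 + 0.741·0.725) = 1.4660/1.5372 = 0.9537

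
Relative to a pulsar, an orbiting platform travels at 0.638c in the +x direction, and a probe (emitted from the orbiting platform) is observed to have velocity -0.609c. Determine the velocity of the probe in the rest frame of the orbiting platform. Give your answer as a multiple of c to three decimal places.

-0.898c

Invert the composition law: u' = (u − v)/(1 − uv/c²).
u' = (-0.609 − 0.638) / (1 − (-0.609)(0.638)) = -1.2470/1.3885 = -0.8981.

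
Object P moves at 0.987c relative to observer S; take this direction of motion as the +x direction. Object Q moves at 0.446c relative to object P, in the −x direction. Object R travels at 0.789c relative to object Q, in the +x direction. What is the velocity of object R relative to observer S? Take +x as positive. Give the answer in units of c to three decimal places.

+0.996c

Apply u = (u' + v)/(1 + u'v/c²) successively, working outward toward observer S.
Start: velocity of object P relative to observer S = 0.9870c.
Compose with object Q (u' = -0.446 in object P frame): u_1 = (-0.446 + 0.987) / (1 + (-0.446)·0.987) = 0.5410/0.5598 = 0.9664.
Compose with object R (u' = 0.789 in object Q frame): u_2 = (0.789 + 0.966) / (1 + 0.789·0.966) = 1.7554/1.7625 = 0.9960.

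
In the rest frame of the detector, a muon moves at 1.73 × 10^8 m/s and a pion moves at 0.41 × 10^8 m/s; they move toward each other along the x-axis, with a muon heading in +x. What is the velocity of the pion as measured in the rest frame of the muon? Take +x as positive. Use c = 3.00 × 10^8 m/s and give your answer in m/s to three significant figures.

β_A = 0.577, β_B = -0.137 (dividing each by c = 3.00 × 10^8 m/s).
Transform to A's frame with the inverse velocity-addition law: u' = (u − v)/(1 − uv/c²), taking u = β_B and v = β_A.
u' = (-0.137 − 0.577) / (1 − (0.577)(-0.137)) = -0.7133/1.0788 = -0.6612.
u' = -0.6612 × 3.00 × 10^8 m/s.

-1.98 × 10^8 m/s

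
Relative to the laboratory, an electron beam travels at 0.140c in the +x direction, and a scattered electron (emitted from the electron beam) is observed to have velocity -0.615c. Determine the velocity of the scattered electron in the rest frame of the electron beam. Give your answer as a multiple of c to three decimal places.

-0.695c

Invert the composition law: u' = (u − v)/(1 − uv/c²).
u' = (-0.615 − 0.140) / (1 − (-0.615)(0.140)) = -0.7550/1.0861 = -0.6951.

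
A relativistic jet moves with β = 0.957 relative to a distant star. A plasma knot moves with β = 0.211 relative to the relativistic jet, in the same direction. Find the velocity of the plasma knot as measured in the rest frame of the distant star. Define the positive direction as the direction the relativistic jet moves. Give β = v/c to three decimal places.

With v = 0.957 and u' = 0.211 (in units of c),
u = (u' + v)/(1 + u'v/c²):
u = (0.211 + 0.957) / (1 + 0.211·0.957) = 1.1680/1.2019 = 0.9718
(Galilean addition would give +1.168c, exceeding c.)

β = 0.972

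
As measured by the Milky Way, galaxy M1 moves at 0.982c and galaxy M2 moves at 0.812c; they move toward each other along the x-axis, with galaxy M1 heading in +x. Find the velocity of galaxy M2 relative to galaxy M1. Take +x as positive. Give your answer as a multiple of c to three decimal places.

β_A = 0.982, β_B = -0.812.
Transform to A's frame with the inverse velocity-addition law: u' = (u − v)/(1 − uv/c²), taking u = β_B and v = β_A.
u' = (-0.812 − 0.982) / (1 − (0.982)(-0.812)) = -1.7940/1.7974 = -0.9981.

-0.998c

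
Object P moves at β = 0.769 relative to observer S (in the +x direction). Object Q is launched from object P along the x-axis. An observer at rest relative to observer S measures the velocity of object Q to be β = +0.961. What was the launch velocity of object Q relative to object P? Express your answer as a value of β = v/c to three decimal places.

β = +0.736

Invert the composition law: u' = (u − v)/(1 − uv/c²).
u' = (0.961 − 0.769) / (1 − (0.961)(0.769)) = 0.1920/0.2610 = 0.7357.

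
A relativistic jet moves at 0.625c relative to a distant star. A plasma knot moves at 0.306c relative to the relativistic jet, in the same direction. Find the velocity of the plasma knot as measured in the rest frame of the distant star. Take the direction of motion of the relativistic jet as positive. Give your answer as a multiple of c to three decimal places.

0.782c

With v = 0.625 and u' = 0.306 (in units of c),
u = (u' + v)/(1 + u'v/c²):
u = (0.306 + 0.625) / (1 + 0.306·0.625) = 0.9310/1.1912 = 0.7815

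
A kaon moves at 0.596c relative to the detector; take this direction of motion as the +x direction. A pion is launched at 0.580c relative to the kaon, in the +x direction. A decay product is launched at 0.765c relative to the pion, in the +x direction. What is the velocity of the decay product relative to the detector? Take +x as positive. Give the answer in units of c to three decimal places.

Apply u = (u' + v)/(1 + u'v/c²) successively, working outward toward the detector.
Start: velocity of the kaon relative to the detector = 0.5960c.
Compose with the pion (u' = 0.580 in the kaon frame): u_1 = (0.580 + 0.596) / (1 + 0.580·0.596) = 1.1760/1.3457 = 0.8739.
Compose with the decay product (u' = 0.765 in the pion frame): u_2 = (0.765 + 0.874) / (1 + 0.765·0.874) = 1.6389/1.6685 = 0.9822.

0.982c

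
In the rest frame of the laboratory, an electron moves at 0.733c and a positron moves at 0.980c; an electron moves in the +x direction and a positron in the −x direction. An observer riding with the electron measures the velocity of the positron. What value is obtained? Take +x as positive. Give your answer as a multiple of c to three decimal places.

-0.997c

β_A = 0.733, β_B = -0.980.
Transform to A's frame with the inverse velocity-addition law: u' = (u − v)/(1 − uv/c²), taking u = β_B and v = β_A.
u' = (-0.980 − 0.733) / (1 − (0.733)(-0.980)) = -1.7130/1.7183 = -0.9969.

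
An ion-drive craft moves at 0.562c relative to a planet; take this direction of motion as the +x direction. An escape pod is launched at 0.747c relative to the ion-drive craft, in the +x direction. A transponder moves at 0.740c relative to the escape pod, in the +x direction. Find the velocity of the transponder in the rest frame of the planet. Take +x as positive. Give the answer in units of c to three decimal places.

Apply u = (u' + v)/(1 + u'v/c²) successively, working outward toward the planet.
Start: velocity of the ion-drive craft relative to the planet = 0.5620c.
Compose with the escape pod (u' = 0.747 in the ion-drive craft frame): u_1 = (0.747 + 0.562) / (1 + 0.747·0.562) = 1.3090/1.4198 = 0.9220.
Compose with the transponder (u' = 0.740 in the escape pod frame): u_2 = (0.740 + 0.922) / (1 + 0.740·0.922) = 1.6620/1.6822 = 0.9879.

0.988c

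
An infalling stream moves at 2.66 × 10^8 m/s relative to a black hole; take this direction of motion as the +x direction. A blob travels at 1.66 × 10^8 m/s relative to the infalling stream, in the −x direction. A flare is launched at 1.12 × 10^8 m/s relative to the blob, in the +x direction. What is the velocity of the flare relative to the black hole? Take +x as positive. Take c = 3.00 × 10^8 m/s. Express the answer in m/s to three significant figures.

Apply u = (u' + v)/(1 + u'v/c²) successively, working outward toward the black hole.
(Dividing each given speed by c = 3.00 × 10^8 m/s to work in units of c.)
Start: velocity of the infalling stream relative to the black hole = 0.8867c.
Compose with the blob (u' = -0.553 in the infalling stream frame): u_1 = (-0.553 + 0.887) / (1 + (-0.553)·0.887) = 0.3333/0.5094 = 0.6544.
Compose with the flare (u' = 0.373 in the blob frame): u_2 = (0.373 + 0.654) / (1 + 0.373·0.654) = 1.0277/1.2443 = 0.8259.
So u = 0.8259 × 3.00 × 10^8 m/s.

+2.48 × 10^8 m/s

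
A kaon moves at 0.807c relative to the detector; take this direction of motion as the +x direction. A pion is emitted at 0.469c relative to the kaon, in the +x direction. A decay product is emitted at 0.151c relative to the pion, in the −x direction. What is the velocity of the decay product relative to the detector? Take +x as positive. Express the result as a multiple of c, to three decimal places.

+0.901c

Apply u = (u' + v)/(1 + u'v/c²) successively, working outward toward the detector.
Start: velocity of the kaon relative to the detector = 0.8070c.
Compose with the pion (u' = 0.469 in the kaon frame): u_1 = (0.469 + 0.807) / (1 + 0.469·0.807) = 1.2760/1.3785 = 0.9257.
Compose with the decay product (u' = -0.151 in the pion frame): u_2 = (-0.151 + 0.926) / (1 + (-0.151)·0.926) = 0.7747/0.8602 = 0.9005.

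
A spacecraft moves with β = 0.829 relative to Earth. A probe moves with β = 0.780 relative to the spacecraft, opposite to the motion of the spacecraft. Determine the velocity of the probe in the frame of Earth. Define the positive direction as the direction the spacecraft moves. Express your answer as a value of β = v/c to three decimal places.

β = +0.139

With v = 0.829 and u' = -0.780 (in units of c),
u = (u' + v)/(1 + u'v/c²):
u = (-0.780 + 0.829) / (1 + (-0.780)·0.829) = 0.0490/0.3534 = 0.1387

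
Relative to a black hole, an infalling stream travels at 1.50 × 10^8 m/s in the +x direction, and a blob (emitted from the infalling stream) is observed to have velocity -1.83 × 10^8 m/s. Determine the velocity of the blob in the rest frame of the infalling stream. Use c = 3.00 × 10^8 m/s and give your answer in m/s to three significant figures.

v = 0.500c, u = -0.610c.
Invert the composition law: u' = (u − v)/(1 − uv/c²).
u' = (-0.610 − 0.500) / (1 − (-0.610)(0.500)) = -1.1100/1.3050 = -0.8506.
u' = -0.8506 × 3.00 × 10^8 m/s.

-2.55 × 10^8 m/s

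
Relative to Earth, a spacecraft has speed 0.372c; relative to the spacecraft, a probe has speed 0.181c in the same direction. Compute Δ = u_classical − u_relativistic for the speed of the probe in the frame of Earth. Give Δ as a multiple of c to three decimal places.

Galilean: u_cl = 0.181 + 0.372 = 0.5530.
Relativistic: u_rel = (0.181 + 0.372) / (1 + 0.181·0.372) = 0.5530/1.0673 = 0.5181.
Δ = 0.5530 − 0.5181 = 0.0349.

Δ = 0.035c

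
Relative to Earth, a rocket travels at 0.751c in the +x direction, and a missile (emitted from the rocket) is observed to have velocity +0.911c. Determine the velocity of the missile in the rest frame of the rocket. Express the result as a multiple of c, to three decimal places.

+0.507c

Invert the composition law: u' = (u − v)/(1 − uv/c²).
u' = (0.911 − 0.751) / (1 − (0.911)(0.751)) = 0.1600/0.3158 = 0.5066.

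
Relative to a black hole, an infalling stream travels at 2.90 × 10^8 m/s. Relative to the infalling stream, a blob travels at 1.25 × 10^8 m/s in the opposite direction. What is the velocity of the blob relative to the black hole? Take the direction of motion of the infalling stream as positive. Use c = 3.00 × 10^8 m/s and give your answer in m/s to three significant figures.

+2.76 × 10^8 m/s

In units of c (dividing by 3.00 × 10^8 m/s): v = 0.967, u' = -0.417.
u = (u' + v)/(1 + u'v/c²):
u = (-0.417 + 0.967) / (1 + (-0.417)·0.967) = 0.5500/0.5972 = 0.9209
Converting back: u = 0.9209 × 3.00 × 10^8 m/s.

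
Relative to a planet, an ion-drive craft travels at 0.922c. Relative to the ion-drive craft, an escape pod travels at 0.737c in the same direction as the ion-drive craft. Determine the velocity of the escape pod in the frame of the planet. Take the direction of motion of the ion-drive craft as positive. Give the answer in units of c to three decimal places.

0.988c

With v = 0.922 and u' = 0.737 (in units of c),
u = (u' + v)/(1 + u'v/c²):
u = (0.737 + 0.922) / (1 + 0.737·0.922) = 1.6590/1.6795 = 0.9878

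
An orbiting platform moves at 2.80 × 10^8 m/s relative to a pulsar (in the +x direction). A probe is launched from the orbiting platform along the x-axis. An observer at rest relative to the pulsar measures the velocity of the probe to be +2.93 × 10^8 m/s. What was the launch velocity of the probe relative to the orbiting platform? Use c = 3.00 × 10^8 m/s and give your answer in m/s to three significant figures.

+1.47 × 10^8 m/s

v = 0.933c, u = 0.977c.
Invert the composition law: u' = (u − v)/(1 − uv/c²).
u' = (0.977 − 0.933) / (1 − (0.977)(0.933)) = 0.0433/0.0884 = 0.4899.
u' = 0.4899 × 3.00 × 10^8 m/s.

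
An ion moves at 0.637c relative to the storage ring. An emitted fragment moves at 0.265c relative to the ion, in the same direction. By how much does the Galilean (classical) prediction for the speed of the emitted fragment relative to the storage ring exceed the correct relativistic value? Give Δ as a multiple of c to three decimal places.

Galilean: u_cl = 0.265 + 0.637 = 0.9020.
Relativistic: u_rel = (0.265 + 0.637) / (1 + 0.265·0.637) = 0.9020/1.1688 = 0.7717.
Δ = 0.9020 − 0.7717 = 0.1303.

Δ = 0.130c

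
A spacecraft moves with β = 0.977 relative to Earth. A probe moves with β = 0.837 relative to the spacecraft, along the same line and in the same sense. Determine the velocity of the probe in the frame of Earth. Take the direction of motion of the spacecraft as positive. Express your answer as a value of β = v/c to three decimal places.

β = 0.998

With v = 0.977 and u' = 0.837 (in units of c),
u = (u' + v)/(1 + u'v/c²):
u = (0.837 + 0.977) / (1 + 0.837·0.977) = 1.8140/1.8177 = 0.9979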